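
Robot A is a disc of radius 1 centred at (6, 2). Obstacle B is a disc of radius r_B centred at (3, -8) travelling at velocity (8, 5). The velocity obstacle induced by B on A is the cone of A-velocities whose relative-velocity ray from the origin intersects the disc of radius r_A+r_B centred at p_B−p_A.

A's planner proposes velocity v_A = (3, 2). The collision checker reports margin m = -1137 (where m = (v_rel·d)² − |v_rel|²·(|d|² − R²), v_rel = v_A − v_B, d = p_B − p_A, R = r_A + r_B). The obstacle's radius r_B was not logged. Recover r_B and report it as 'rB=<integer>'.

m = -1137
d = (-3, -10);  v_rel = (-5, -3),  |v_rel|² = 34
v_rel×d = (-5)·(-10) − (-3)·(-3) = 41
since m = R²·34 − 41²:  R² = (1681 + -1137) / 34 = 16
R = √16 = 4  ⇒  r_B = 4 − 1 = 3

rB=3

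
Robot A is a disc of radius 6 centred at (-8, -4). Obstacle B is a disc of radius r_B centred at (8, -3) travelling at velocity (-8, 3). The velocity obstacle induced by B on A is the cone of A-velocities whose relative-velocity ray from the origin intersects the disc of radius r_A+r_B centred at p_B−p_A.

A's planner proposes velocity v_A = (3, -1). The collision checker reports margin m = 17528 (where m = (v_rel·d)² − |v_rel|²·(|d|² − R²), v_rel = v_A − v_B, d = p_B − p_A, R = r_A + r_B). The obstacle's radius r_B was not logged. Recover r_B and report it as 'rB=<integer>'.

m = 17528
d = (16, 1);  v_rel = (11, -4),  |v_rel|² = 137
v_rel×d = (11)·(1) − (-4)·(16) = 75
since m = R²·137 − 75²:  R² = (5625 + 17528) / 137 = 169
R = √169 = 13  ⇒  r_B = 13 − 6 = 7

rB=7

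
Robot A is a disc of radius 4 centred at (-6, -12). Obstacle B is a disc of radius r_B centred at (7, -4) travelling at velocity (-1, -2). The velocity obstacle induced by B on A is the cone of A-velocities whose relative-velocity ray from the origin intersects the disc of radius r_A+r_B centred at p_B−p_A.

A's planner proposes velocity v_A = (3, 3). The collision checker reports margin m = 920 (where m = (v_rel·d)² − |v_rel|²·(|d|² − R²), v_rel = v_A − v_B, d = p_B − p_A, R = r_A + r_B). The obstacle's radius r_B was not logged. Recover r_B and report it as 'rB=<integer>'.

m = 920
d = (13, 8);  v_rel = (4, 5),  |v_rel|² = 41
v_rel×d = (4)·(8) − (5)·(13) = -33
since m = R²·41 − (-33)²:  R² = (1089 + 920) / 41 = 49
R = √49 = 7  ⇒  r_B = 7 − 4 = 3

rB=3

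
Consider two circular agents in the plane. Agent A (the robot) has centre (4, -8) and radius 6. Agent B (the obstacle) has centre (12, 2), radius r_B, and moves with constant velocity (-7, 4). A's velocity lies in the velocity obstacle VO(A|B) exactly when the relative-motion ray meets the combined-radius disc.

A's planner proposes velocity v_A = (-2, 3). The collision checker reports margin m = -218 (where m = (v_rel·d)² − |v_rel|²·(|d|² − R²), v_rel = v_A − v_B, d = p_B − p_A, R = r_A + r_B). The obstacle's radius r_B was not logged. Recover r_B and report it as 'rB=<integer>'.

m = -218
d = (8, 10);  v_rel = (5, -1),  |v_rel|² = 26
v_rel×d = (5)·(10) − (-1)·(8) = 58
since m = R²·26 − 58²:  R² = (3364 + -218) / 26 = 121
R = √121 = 11  ⇒  r_B = 11 − 6 = 5

rB=5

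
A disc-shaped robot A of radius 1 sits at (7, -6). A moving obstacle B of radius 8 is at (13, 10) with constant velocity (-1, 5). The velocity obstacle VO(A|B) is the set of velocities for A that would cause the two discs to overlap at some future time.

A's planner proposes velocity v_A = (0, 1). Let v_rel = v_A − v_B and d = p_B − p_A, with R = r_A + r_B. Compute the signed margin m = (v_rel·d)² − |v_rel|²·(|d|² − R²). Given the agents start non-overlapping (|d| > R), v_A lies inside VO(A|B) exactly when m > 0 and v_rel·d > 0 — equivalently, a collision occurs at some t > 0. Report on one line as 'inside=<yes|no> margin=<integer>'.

d = (6, 16),  |d|² = 292;  R = 1+8 = 9,  c = 292−9² = 211
v_rel = (1, -4),  |v_rel|² = 17;  v_rel·d = (1)·(6) + (-4)·(16) = -58
17·t² + 116·t + 211 = 0  ⇒  m = (-58)² − 17·211 = -223
m = -223 < 0,  v_rel·d = -58 < 0  ⇒  outside

inside=no margin=-223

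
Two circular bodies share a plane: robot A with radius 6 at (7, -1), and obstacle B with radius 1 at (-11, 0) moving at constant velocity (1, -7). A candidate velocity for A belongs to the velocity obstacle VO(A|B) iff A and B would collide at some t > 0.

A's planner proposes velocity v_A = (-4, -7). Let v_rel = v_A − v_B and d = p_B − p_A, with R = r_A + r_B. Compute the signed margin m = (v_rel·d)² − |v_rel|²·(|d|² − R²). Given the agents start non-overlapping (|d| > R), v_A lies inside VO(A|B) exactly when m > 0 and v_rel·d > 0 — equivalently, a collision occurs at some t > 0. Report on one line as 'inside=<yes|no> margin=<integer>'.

d = (-18, 1),  |d|² = 325;  R = 6+1 = 7,  c = 325−7² = 276
v_rel = (-5, 0),  |v_rel|² = 25;  v_rel·d = (-5)·(-18) + (0)·(1) = 90
25·t² − 180·t + 276 = 0  ⇒  m = 90² − 25·276 = 1200
m = 1200 > 0,  v_rel·d = 90 > 0  ⇒  inside

inside=yes margin=1200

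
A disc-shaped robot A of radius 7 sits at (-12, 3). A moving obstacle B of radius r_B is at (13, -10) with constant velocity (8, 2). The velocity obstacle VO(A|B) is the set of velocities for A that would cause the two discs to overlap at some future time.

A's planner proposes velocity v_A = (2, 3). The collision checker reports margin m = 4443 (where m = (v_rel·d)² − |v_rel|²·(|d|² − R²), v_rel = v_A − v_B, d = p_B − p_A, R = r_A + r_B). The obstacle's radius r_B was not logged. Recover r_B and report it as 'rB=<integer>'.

m = 4443
d = (25, -13);  v_rel = (-6, 1),  |v_rel|² = 37
v_rel×d = (-6)·(-13) − (1)·(25) = 53
since m = R²·37 − 53²:  R² = (2809 + 4443) / 37 = 196
R = √196 = 14  ⇒  r_B = 14 − 7 = 7

rB=7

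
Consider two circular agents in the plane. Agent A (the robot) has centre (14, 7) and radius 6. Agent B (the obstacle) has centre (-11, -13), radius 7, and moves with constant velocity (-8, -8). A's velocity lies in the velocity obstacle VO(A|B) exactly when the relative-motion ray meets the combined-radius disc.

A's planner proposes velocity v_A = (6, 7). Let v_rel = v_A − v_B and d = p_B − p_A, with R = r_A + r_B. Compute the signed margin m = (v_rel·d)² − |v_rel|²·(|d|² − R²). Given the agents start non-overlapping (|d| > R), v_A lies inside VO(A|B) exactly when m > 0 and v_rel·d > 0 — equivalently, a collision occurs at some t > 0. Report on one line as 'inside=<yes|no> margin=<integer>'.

d = (-25, -20),  |d|² = 1025;  R = 6+7 = 13,  c = 1025−13² = 856
v_rel = (14, 15),  |v_rel|² = 421;  v_rel·d = (14)·(-25) + (15)·(-20) = -650
421·t² + 1300·t + 856 = 0  ⇒  m = (-650)² − 421·856 = 62124
m = 62124 > 0,  v_rel·d = -650 < 0  ⇒  outside

inside=no margin=62124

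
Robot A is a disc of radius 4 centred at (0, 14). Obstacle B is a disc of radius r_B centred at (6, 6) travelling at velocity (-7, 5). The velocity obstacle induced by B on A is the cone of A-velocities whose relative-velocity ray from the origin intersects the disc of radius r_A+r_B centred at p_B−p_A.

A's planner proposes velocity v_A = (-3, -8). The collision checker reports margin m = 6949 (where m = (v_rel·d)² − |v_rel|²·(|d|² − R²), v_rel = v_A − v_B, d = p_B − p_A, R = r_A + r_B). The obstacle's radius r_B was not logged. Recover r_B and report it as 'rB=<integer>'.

m = 6949
d = (6, -8);  v_rel = (4, -13),  |v_rel|² = 185
v_rel×d = (4)·(-8) − (-13)·(6) = 46
since m = R²·185 − 46²:  R² = (2116 + 6949) / 185 = 49
R = √49 = 7  ⇒  r_B = 7 − 4 = 3

rB=3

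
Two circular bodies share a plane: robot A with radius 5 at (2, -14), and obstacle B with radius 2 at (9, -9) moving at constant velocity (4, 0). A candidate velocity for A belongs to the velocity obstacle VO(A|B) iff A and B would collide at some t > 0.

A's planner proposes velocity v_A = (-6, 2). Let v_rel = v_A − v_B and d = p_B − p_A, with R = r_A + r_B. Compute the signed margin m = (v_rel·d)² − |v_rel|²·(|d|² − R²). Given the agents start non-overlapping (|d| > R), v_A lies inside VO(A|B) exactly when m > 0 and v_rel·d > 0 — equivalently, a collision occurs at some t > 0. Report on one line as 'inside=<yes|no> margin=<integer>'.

d = (7, 5),  |d|² = 74;  R = 5+2 = 7,  c = 74−7² = 25
v_rel = (-10, 2),  |v_rel|² = 104;  v_rel·d = (-10)·(7) + (2)·(5) = -60
104·t² + 120·t + 25 = 0  ⇒  m = (-60)² − 104·25 = 1000
m = 1000 > 0,  v_rel·d = -60 < 0  ⇒  outside

inside=no margin=1000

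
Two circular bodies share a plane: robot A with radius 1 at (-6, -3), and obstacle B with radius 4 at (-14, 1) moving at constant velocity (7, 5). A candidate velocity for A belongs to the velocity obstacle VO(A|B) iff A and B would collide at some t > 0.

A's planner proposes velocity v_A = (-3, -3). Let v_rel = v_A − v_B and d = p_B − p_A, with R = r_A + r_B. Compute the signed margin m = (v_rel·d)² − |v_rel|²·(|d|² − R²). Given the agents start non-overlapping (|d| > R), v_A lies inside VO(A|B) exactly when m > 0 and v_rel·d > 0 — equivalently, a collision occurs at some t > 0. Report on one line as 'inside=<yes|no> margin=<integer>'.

d = (-8, 4),  |d|² = 80;  R = 1+4 = 5,  c = 80−5² = 55
v_rel = (-10, -8),  |v_rel|² = 164;  v_rel·d = (-10)·(-8) + (-8)·(4) = 48
164·t² − 96·t + 55 = 0  ⇒  m = 48² − 164·55 = -6716
m = -6716 < 0,  v_rel·d = 48 > 0  ⇒  outside

inside=no margin=-6716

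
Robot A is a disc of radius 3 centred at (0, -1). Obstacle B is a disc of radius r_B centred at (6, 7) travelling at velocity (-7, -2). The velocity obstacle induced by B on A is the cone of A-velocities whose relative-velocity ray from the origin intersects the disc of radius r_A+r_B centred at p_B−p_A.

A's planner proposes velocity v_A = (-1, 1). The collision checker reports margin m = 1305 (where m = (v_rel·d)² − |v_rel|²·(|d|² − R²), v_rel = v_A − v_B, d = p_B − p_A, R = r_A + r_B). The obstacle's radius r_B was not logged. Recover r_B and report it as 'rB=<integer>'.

m = 1305
d = (6, 8);  v_rel = (6, 3),  |v_rel|² = 45
v_rel×d = (6)·(8) − (3)·(6) = 30
since m = R²·45 − 30²:  R² = (900 + 1305) / 45 = 49
R = √49 = 7  ⇒  r_B = 7 − 3 = 4

rB=4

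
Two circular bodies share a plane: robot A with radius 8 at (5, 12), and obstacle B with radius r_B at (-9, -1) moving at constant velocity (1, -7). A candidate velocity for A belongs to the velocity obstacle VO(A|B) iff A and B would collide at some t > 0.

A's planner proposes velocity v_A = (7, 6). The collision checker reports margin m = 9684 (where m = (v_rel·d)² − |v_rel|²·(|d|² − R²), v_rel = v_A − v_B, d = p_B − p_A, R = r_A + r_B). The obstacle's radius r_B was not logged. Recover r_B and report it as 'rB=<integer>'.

m = 9684
d = (-14, -13);  v_rel = (6, 13),  |v_rel|² = 205
v_rel×d = (6)·(-13) − (13)·(-14) = 104
since m = R²·205 − 104²:  R² = (10816 + 9684) / 205 = 100
R = √100 = 10  ⇒  r_B = 10 − 8 = 2

rB=2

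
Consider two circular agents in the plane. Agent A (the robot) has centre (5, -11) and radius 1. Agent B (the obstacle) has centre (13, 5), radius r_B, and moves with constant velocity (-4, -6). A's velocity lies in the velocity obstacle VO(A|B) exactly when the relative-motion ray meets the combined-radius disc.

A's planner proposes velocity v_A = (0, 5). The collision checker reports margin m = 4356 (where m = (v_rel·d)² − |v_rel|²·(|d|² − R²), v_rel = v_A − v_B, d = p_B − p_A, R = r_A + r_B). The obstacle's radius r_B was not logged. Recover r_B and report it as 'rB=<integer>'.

m = 4356
d = (8, 16);  v_rel = (4, 11),  |v_rel|² = 137
v_rel×d = (4)·(16) − (11)·(8) = -24
since m = R²·137 − (-24)²:  R² = (576 + 4356) / 137 = 36
R = √36 = 6  ⇒  r_B = 6 − 1 = 5

rB=5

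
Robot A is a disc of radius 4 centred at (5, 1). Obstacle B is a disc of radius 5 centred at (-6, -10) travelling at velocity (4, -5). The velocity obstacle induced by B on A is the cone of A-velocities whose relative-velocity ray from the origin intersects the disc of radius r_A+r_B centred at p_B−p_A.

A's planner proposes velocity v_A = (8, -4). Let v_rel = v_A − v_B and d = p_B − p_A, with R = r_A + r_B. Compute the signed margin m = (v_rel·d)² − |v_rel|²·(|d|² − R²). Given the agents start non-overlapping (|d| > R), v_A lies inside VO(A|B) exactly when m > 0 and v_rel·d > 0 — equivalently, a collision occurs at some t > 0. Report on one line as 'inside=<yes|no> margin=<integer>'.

d = (-11, -11),  |d|² = 242;  R = 4+5 = 9,  c = 242−9² = 161
v_rel = (4, 1),  |v_rel|² = 17;  v_rel·d = (4)·(-11) + (1)·(-11) = -55
17·t² + 110·t + 161 = 0  ⇒  m = (-55)² − 17·161 = 288
m = 288 > 0,  v_rel·d = -55 < 0  ⇒  outside

inside=no margin=288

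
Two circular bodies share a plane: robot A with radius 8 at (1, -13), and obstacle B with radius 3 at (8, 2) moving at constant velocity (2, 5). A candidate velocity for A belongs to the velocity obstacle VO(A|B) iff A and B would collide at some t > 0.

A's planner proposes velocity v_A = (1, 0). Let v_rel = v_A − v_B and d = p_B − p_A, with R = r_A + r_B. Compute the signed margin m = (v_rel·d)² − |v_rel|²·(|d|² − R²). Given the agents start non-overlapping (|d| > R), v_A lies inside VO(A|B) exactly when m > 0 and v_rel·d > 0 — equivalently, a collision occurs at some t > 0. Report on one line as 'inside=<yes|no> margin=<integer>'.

d = (7, 15),  |d|² = 274;  R = 8+3 = 11,  c = 274−11² = 153
v_rel = (-1, -5),  |v_rel|² = 26;  v_rel·d = (-1)·(7) + (-5)·(15) = -82
26·t² + 164·t + 153 = 0  ⇒  m = (-82)² − 26·153 = 2746
m = 2746 > 0,  v_rel·d = -82 < 0  ⇒  outside

inside=no margin=2746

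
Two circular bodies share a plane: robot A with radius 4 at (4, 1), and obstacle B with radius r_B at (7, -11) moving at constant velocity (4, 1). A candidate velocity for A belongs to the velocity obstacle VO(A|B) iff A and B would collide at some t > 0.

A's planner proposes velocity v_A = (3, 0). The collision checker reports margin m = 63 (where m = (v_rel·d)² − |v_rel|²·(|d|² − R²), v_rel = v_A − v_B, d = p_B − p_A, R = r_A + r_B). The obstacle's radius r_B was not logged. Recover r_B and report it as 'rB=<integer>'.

m = 63
d = (3, -12);  v_rel = (-1, -1),  |v_rel|² = 2
v_rel×d = (-1)·(-12) − (-1)·(3) = 15
since m = R²·2 − 15²:  R² = (225 + 63) / 2 = 144
R = √144 = 12  ⇒  r_B = 12 − 4 = 8

rB=8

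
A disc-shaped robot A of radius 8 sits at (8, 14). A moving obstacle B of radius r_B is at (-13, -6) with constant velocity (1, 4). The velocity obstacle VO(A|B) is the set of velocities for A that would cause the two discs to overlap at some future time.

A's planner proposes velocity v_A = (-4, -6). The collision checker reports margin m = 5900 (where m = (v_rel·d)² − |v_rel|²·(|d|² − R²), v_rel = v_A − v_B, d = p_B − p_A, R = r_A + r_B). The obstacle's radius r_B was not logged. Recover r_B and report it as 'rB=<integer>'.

m = 5900
d = (-21, -20);  v_rel = (-5, -10),  |v_rel|² = 125
v_rel×d = (-5)·(-20) − (-10)·(-21) = -110
since m = R²·125 − (-110)²:  R² = (12100 + 5900) / 125 = 144
R = √144 = 12  ⇒  r_B = 12 − 8 = 4

rB=4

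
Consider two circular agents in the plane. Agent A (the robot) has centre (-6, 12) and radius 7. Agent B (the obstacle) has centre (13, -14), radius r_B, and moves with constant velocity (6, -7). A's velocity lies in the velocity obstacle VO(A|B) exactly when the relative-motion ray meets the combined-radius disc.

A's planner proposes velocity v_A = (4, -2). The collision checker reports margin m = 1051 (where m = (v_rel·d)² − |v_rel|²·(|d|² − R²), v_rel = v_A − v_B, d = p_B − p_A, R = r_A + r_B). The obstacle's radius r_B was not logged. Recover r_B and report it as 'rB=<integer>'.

m = 1051
d = (19, -26);  v_rel = (-2, 5),  |v_rel|² = 29
v_rel×d = (-2)·(-26) − (5)·(19) = -43
since m = R²·29 − (-43)²:  R² = (1849 + 1051) / 29 = 100
R = √100 = 10  ⇒  r_B = 10 − 7 = 3

rB=3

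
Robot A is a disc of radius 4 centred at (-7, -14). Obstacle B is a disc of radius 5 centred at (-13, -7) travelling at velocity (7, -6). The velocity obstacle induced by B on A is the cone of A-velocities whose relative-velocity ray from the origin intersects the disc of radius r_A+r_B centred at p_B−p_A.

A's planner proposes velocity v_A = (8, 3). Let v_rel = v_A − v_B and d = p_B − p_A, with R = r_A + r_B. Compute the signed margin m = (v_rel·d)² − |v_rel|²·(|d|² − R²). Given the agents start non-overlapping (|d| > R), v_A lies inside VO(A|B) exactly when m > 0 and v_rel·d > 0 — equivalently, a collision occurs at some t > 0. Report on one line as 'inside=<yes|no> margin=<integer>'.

d = (-6, 7),  |d|² = 85;  R = 4+5 = 9,  c = 85−9² = 4
v_rel = (1, 9),  |v_rel|² = 82;  v_rel·d = (1)·(-6) + (9)·(7) = 57
82·t² − 114·t + 4 = 0  ⇒  m = 57² − 82·4 = 2921
m = 2921 > 0,  v_rel·d = 57 > 0  ⇒  inside

inside=yes margin=2921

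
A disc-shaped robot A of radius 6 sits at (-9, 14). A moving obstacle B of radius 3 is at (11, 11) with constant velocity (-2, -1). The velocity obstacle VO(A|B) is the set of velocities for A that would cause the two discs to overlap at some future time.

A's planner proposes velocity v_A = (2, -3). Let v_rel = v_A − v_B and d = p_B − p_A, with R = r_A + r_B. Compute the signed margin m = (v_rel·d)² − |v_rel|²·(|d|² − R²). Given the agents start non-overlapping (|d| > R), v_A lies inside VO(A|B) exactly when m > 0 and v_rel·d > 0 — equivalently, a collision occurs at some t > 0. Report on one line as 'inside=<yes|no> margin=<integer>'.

d = (20, -3),  |d|² = 409;  R = 6+3 = 9,  c = 409−9² = 328
v_rel = (4, -2),  |v_rel|² = 20;  v_rel·d = (4)·(20) + (-2)·(-3) = 86
20·t² − 172·t + 328 = 0  ⇒  m = 86² − 20·328 = 836
m = 836 > 0,  v_rel·d = 86 > 0  ⇒  inside

inside=yes margin=836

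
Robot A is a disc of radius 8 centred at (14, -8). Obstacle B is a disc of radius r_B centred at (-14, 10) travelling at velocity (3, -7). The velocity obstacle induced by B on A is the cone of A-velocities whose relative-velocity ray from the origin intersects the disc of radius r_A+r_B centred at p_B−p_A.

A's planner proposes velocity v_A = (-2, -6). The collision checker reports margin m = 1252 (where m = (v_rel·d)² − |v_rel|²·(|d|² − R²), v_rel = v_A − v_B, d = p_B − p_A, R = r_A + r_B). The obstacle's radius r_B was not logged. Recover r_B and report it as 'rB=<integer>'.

m = 1252
d = (-28, 18);  v_rel = (-5, 1),  |v_rel|² = 26
v_rel×d = (-5)·(18) − (1)·(-28) = -62
since m = R²·26 − (-62)²:  R² = (3844 + 1252) / 26 = 196
R = √196 = 14  ⇒  r_B = 14 − 8 = 6

rB=6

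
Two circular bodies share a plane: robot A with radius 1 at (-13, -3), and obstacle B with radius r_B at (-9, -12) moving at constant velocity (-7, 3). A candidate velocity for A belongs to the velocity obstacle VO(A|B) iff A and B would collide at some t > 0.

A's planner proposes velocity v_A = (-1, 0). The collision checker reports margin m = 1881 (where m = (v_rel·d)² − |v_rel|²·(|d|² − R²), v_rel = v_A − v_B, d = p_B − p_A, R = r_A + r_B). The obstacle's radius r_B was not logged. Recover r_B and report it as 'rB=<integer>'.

m = 1881
d = (4, -9);  v_rel = (6, -3),  |v_rel|² = 45
v_rel×d = (6)·(-9) − (-3)·(4) = -42
since m = R²·45 − (-42)²:  R² = (1764 + 1881) / 45 = 81
R = √81 = 9  ⇒  r_B = 9 − 1 = 8

rB=8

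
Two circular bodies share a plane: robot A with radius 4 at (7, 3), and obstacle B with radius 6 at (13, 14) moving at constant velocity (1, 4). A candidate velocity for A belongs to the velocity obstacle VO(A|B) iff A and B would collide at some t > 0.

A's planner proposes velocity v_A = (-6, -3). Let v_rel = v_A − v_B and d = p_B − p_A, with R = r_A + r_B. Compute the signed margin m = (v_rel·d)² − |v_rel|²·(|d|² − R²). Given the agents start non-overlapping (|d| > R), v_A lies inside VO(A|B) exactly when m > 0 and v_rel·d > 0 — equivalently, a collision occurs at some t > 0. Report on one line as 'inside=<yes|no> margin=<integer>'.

d = (6, 11),  |d|² = 157;  R = 4+6 = 10,  c = 157−10² = 57
v_rel = (-7, -7),  |v_rel|² = 98;  v_rel·d = (-7)·(6) + (-7)·(11) = -119
98·t² + 238·t + 57 = 0  ⇒  m = (-119)² − 98·57 = 8575
m = 8575 > 0,  v_rel·d = -119 < 0  ⇒  outside

inside=no margin=8575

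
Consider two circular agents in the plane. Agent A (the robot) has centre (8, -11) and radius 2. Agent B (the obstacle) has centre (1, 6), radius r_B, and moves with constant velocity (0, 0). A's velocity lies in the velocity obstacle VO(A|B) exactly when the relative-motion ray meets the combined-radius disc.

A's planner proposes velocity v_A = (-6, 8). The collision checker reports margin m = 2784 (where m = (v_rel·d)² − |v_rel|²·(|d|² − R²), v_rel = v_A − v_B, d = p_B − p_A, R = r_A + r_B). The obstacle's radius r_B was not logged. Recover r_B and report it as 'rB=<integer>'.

m = 2784
d = (-7, 17);  v_rel = (-6, 8),  |v_rel|² = 100
v_rel×d = (-6)·(17) − (8)·(-7) = -46
since m = R²·100 − (-46)²:  R² = (2116 + 2784) / 100 = 49
R = √49 = 7  ⇒  r_B = 7 − 2 = 5

rB=5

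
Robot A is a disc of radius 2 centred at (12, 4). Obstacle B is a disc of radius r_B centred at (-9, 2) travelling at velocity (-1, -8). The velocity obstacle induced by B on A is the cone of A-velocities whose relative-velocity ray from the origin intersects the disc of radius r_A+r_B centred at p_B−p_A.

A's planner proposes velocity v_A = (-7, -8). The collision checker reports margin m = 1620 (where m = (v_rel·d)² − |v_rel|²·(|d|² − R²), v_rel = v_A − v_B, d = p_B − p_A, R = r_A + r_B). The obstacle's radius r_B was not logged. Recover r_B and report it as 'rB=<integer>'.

m = 1620
d = (-21, -2);  v_rel = (-6, 0),  |v_rel|² = 36
v_rel×d = (-6)·(-2) − (0)·(-21) = 12
since m = R²·36 − 12²:  R² = (144 + 1620) / 36 = 49
R = √49 = 7  ⇒  r_B = 7 − 2 = 5

rB=5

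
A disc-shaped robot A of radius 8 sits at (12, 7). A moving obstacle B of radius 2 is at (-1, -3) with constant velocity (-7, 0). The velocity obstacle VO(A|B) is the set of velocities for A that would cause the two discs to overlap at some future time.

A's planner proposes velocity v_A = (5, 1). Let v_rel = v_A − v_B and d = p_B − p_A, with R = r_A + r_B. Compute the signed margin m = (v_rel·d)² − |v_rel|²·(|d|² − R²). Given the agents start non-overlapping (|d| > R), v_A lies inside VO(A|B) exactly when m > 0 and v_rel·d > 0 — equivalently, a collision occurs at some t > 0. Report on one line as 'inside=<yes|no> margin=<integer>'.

d = (-13, -10),  |d|² = 269;  R = 8+2 = 10,  c = 269−10² = 169
v_rel = (12, 1),  |v_rel|² = 145;  v_rel·d = (12)·(-13) + (1)·(-10) = -166
145·t² + 332·t + 169 = 0  ⇒  m = (-166)² − 145·169 = 3051
m = 3051 > 0,  v_rel·d = -166 < 0  ⇒  outside

inside=no margin=3051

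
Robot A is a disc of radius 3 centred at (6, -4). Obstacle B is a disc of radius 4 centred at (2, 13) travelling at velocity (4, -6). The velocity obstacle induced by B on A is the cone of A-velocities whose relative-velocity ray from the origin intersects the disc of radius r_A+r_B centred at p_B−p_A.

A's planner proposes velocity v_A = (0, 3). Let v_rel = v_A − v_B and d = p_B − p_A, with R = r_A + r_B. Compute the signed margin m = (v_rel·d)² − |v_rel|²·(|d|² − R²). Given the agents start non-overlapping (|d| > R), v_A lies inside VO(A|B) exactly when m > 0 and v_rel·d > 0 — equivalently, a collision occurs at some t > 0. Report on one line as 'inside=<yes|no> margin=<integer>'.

d = (-4, 17),  |d|² = 305;  R = 3+4 = 7,  c = 305−7² = 256
v_rel = (-4, 9),  |v_rel|² = 97;  v_rel·d = (-4)·(-4) + (9)·(17) = 169
97·t² − 338·t + 256 = 0  ⇒  m = 169² − 97·256 = 3729
m = 3729 > 0,  v_rel·d = 169 > 0  ⇒  inside

inside=yes margin=3729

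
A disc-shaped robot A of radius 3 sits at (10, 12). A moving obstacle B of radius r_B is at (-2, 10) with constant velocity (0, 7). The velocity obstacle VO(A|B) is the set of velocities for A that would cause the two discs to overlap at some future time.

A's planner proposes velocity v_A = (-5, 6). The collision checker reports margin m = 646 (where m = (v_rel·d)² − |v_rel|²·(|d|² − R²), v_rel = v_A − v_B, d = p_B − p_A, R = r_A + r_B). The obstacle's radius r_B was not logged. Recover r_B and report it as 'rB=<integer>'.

m = 646
d = (-12, -2);  v_rel = (-5, -1),  |v_rel|² = 26
v_rel×d = (-5)·(-2) − (-1)·(-12) = -2
since m = R²·26 − (-2)²:  R² = (4 + 646) / 26 = 25
R = √25 = 5  ⇒  r_B = 5 − 3 = 2

rB=2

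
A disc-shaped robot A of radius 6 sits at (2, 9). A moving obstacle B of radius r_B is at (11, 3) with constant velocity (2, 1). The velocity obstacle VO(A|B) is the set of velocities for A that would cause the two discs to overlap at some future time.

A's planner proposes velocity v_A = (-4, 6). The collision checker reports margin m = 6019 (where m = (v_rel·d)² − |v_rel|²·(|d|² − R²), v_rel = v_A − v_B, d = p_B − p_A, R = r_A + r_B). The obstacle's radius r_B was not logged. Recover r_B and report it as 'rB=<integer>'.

m = 6019
d = (9, -6);  v_rel = (-6, 5),  |v_rel|² = 61
v_rel×d = (-6)·(-6) − (5)·(9) = -9
since m = R²·61 − (-9)²:  R² = (81 + 6019) / 61 = 100
R = √100 = 10  ⇒  r_B = 10 − 6 = 4

rB=4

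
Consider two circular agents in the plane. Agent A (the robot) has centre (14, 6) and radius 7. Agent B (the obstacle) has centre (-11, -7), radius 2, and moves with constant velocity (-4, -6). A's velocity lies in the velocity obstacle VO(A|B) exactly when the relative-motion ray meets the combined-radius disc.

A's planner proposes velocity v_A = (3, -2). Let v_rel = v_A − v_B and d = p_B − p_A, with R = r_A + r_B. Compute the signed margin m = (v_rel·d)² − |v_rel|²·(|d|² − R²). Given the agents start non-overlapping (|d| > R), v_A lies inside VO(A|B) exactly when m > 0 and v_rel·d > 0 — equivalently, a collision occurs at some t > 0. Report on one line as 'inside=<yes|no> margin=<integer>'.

d = (-25, -13),  |d|² = 794;  R = 7+2 = 9,  c = 794−9² = 713
v_rel = (7, 4),  |v_rel|² = 65;  v_rel·d = (7)·(-25) + (4)·(-13) = -227
65·t² + 454·t + 713 = 0  ⇒  m = (-227)² − 65·713 = 5184
m = 5184 > 0,  v_rel·d = -227 < 0  ⇒  outside

inside=no margin=5184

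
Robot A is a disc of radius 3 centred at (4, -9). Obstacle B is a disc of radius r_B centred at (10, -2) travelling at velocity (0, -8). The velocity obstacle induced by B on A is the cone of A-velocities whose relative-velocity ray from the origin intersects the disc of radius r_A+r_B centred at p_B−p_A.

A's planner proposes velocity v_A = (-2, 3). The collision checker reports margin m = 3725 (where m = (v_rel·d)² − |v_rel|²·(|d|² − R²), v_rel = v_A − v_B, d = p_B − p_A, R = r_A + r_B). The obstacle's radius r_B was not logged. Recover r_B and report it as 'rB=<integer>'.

m = 3725
d = (6, 7);  v_rel = (-2, 11),  |v_rel|² = 125
v_rel×d = (-2)·(7) − (11)·(6) = -80
since m = R²·125 − (-80)²:  R² = (6400 + 3725) / 125 = 81
R = √81 = 9  ⇒  r_B = 9 − 3 = 6

rB=6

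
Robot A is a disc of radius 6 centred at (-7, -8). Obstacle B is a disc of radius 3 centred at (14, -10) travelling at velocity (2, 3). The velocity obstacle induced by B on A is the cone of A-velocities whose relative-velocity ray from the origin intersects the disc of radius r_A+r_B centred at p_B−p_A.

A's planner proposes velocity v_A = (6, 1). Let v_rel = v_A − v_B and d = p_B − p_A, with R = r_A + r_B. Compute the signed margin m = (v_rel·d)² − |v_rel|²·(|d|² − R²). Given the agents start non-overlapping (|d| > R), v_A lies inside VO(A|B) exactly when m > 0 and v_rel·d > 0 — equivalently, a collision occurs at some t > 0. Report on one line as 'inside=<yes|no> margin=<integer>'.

d = (21, -2),  |d|² = 445;  R = 6+3 = 9,  c = 445−9² = 364
v_rel = (4, -2),  |v_rel|² = 20;  v_rel·d = (4)·(21) + (-2)·(-2) = 88
20·t² − 176·t + 364 = 0  ⇒  m = 88² − 20·364 = 464
m = 464 > 0,  v_rel·d = 88 > 0  ⇒  inside

inside=yes margin=464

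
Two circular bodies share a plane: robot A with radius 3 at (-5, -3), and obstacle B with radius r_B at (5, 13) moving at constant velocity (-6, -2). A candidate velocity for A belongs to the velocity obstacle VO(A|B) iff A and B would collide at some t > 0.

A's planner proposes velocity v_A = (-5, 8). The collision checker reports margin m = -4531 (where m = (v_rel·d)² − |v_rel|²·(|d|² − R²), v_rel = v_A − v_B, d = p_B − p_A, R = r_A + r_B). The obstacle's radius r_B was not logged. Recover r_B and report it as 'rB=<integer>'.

m = -4531
d = (10, 16);  v_rel = (1, 10),  |v_rel|² = 101
v_rel×d = (1)·(16) − (10)·(10) = -84
since m = R²·101 − (-84)²:  R² = (7056 + -4531) / 101 = 25
R = √25 = 5  ⇒  r_B = 5 − 3 = 2

rB=2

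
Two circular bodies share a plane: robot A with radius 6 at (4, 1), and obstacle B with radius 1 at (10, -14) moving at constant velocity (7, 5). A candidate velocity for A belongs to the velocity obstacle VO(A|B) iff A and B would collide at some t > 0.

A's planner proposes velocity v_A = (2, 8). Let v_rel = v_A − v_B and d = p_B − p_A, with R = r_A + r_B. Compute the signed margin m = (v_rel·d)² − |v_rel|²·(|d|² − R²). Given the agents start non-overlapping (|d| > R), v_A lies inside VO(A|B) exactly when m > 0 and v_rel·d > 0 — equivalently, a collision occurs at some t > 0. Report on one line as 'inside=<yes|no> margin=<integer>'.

d = (6, -15),  |d|² = 261;  R = 6+1 = 7,  c = 261−7² = 212
v_rel = (-5, 3),  |v_rel|² = 34;  v_rel·d = (-5)·(6) + (3)·(-15) = -75
34·t² + 150·t + 212 = 0  ⇒  m = (-75)² − 34·212 = -1583
m = -1583 < 0,  v_rel·d = -75 < 0  ⇒  outside

inside=no margin=-1583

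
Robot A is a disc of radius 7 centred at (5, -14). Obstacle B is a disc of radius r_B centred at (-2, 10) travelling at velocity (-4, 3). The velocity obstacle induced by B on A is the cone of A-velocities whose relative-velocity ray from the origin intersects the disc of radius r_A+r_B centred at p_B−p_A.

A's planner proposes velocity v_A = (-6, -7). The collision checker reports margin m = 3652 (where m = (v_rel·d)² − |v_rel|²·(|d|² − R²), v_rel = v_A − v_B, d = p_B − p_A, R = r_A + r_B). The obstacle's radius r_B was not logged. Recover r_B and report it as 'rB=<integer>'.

m = 3652
d = (-7, 24);  v_rel = (-2, -10),  |v_rel|² = 104
v_rel×d = (-2)·(24) − (-10)·(-7) = -118
since m = R²·104 − (-118)²:  R² = (13924 + 3652) / 104 = 169
R = √169 = 13  ⇒  r_B = 13 − 7 = 6

rB=6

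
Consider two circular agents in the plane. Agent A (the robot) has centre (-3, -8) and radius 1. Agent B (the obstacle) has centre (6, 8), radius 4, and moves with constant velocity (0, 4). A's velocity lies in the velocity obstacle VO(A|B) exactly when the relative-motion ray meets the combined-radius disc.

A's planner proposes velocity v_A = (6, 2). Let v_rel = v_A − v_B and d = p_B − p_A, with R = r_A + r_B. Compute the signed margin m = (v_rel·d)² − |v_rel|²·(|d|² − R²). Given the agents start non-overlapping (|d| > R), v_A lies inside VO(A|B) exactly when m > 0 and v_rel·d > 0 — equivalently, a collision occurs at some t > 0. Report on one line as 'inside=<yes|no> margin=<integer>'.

d = (9, 16),  |d|² = 337;  R = 1+4 = 5,  c = 337−5² = 312
v_rel = (6, -2),  |v_rel|² = 40;  v_rel·d = (6)·(9) + (-2)·(16) = 22
40·t² − 44·t + 312 = 0  ⇒  m = 22² − 40·312 = -11996
m = -11996 < 0,  v_rel·d = 22 > 0  ⇒  outside

inside=no margin=-11996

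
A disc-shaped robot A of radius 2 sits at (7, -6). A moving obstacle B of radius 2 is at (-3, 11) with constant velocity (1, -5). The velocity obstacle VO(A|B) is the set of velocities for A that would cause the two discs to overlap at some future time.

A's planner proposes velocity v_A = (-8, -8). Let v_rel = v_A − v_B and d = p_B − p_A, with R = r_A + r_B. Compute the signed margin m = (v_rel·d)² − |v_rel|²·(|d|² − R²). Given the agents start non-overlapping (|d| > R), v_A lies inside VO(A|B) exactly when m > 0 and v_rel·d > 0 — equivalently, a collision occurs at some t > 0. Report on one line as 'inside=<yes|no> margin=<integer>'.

d = (-10, 17),  |d|² = 389;  R = 2+2 = 4,  c = 389−4² = 373
v_rel = (-9, -3),  |v_rel|² = 90;  v_rel·d = (-9)·(-10) + (-3)·(17) = 39
90·t² − 78·t + 373 = 0  ⇒  m = 39² − 90·373 = -32049
m = -32049 < 0,  v_rel·d = 39 > 0  ⇒  outside

inside=no margin=-32049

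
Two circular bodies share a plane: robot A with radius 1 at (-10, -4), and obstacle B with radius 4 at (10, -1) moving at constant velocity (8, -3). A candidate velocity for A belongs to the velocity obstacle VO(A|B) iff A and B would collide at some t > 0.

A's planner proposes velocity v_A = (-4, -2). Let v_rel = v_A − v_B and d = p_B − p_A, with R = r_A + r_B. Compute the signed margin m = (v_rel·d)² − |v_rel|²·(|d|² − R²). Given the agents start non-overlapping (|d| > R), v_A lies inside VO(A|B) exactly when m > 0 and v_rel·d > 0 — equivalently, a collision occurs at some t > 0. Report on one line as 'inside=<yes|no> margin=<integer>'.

d = (20, 3),  |d|² = 409;  R = 1+4 = 5,  c = 409−5² = 384
v_rel = (-12, 1),  |v_rel|² = 145;  v_rel·d = (-12)·(20) + (1)·(3) = -237
145·t² + 474·t + 384 = 0  ⇒  m = (-237)² − 145·384 = 489
m = 489 > 0,  v_rel·d = -237 < 0  ⇒  outside

inside=no margin=489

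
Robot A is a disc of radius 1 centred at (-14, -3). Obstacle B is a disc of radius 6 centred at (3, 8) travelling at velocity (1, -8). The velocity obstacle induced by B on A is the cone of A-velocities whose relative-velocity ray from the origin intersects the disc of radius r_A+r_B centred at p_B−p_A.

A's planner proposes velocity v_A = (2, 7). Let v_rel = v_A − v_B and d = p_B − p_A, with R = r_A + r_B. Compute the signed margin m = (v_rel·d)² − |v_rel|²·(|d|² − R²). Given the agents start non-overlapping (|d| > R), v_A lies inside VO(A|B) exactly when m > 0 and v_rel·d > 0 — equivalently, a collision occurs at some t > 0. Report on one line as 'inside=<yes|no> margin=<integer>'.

d = (17, 11),  |d|² = 410;  R = 1+6 = 7,  c = 410−7² = 361
v_rel = (1, 15),  |v_rel|² = 226;  v_rel·d = (1)·(17) + (15)·(11) = 182
226·t² − 364·t + 361 = 0  ⇒  m = 182² − 226·361 = -48462
m = -48462 < 0,  v_rel·d = 182 > 0  ⇒  outside

inside=no margin=-48462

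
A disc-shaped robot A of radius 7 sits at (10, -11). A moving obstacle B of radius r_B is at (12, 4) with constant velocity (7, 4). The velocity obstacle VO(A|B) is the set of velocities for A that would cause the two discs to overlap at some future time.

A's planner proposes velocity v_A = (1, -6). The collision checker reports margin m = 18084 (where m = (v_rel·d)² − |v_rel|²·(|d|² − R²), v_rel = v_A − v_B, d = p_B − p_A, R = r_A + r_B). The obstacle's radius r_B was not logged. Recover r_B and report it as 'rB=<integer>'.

m = 18084
d = (2, 15);  v_rel = (-6, -10),  |v_rel|² = 136
v_rel×d = (-6)·(15) − (-10)·(2) = -70
since m = R²·136 − (-70)²:  R² = (4900 + 18084) / 136 = 169
R = √169 = 13  ⇒  r_B = 13 − 7 = 6

rB=6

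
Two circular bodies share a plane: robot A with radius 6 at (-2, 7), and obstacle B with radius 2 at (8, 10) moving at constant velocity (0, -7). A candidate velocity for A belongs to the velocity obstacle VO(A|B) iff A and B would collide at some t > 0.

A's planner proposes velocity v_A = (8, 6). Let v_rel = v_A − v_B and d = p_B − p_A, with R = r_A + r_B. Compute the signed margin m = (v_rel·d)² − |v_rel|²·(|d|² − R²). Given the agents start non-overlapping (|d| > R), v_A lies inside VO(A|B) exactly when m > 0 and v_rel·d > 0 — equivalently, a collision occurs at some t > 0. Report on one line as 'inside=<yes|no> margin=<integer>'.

d = (10, 3),  |d|² = 109;  R = 6+2 = 8,  c = 109−8² = 45
v_rel = (8, 13),  |v_rel|² = 233;  v_rel·d = (8)·(10) + (13)·(3) = 119
233·t² − 238·t + 45 = 0  ⇒  m = 119² − 233·45 = 3676
m = 3676 > 0,  v_rel·d = 119 > 0  ⇒  inside

inside=yes margin=3676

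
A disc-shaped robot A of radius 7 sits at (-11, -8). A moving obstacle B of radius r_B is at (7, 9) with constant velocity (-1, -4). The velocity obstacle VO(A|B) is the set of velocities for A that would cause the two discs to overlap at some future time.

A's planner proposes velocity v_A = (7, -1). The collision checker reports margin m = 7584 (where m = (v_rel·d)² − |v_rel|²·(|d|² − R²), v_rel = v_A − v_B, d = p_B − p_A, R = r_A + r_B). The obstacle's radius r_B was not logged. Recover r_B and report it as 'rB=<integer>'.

m = 7584
d = (18, 17);  v_rel = (8, 3),  |v_rel|² = 73
v_rel×d = (8)·(17) − (3)·(18) = 82
since m = R²·73 − 82²:  R² = (6724 + 7584) / 73 = 196
R = √196 = 14  ⇒  r_B = 14 − 7 = 7

rB=7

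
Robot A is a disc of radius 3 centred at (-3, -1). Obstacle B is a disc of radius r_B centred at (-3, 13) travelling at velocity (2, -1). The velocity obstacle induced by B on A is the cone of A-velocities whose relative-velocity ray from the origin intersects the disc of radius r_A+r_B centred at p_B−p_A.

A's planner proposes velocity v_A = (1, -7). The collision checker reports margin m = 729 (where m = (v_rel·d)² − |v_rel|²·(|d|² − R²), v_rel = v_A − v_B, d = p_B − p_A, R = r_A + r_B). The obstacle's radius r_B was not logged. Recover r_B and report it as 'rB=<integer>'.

m = 729
d = (0, 14);  v_rel = (-1, -6),  |v_rel|² = 37
v_rel×d = (-1)·(14) − (-6)·(0) = -14
since m = R²·37 − (-14)²:  R² = (196 + 729) / 37 = 25
R = √25 = 5  ⇒  r_B = 5 − 3 = 2

rB=2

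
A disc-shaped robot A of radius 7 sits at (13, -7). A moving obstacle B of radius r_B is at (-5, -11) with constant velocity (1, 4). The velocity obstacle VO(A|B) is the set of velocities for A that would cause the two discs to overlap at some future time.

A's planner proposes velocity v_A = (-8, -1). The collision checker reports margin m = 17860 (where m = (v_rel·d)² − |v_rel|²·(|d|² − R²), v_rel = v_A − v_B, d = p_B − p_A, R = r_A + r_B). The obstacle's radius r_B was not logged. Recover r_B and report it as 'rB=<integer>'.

m = 17860
d = (-18, -4);  v_rel = (-9, -5),  |v_rel|² = 106
v_rel×d = (-9)·(-4) − (-5)·(-18) = -54
since m = R²·106 − (-54)²:  R² = (2916 + 17860) / 106 = 196
R = √196 = 14  ⇒  r_B = 14 − 7 = 7

rB=7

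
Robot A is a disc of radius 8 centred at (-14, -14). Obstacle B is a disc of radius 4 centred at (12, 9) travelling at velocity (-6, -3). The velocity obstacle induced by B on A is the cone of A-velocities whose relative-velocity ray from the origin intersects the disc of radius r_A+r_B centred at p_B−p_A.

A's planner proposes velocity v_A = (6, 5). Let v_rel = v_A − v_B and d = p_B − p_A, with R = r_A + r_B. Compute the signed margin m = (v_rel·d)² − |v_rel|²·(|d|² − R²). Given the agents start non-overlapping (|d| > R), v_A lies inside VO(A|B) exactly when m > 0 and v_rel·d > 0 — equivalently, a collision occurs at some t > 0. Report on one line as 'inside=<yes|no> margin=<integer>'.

d = (26, 23),  |d|² = 1205;  R = 8+4 = 12,  c = 1205−12² = 1061
v_rel = (12, 8),  |v_rel|² = 208;  v_rel·d = (12)·(26) + (8)·(23) = 496
208·t² − 992·t + 1061 = 0  ⇒  m = 496² − 208·1061 = 25328
m = 25328 > 0,  v_rel·d = 496 > 0  ⇒  inside

inside=yes margin=25328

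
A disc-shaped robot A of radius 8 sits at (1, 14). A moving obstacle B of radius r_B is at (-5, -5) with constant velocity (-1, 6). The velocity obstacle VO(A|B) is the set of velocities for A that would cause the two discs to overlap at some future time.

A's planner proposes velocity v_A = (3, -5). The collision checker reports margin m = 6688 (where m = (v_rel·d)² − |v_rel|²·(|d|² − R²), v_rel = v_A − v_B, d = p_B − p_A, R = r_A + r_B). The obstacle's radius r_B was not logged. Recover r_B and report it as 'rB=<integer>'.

m = 6688
d = (-6, -19);  v_rel = (4, -11),  |v_rel|² = 137
v_rel×d = (4)·(-19) − (-11)·(-6) = -142
since m = R²·137 − (-142)²:  R² = (20164 + 6688) / 137 = 196
R = √196 = 14  ⇒  r_B = 14 − 8 = 6

rB=6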